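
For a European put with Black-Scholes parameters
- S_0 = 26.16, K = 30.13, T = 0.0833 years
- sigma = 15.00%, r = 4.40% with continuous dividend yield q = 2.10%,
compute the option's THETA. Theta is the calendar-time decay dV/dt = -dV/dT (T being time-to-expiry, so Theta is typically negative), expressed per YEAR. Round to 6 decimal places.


Answer: Theta = 0.755765

Derivation:
d1 = -3.1977005898; d2 = -3.2409931989
phi(d1) = 0.0024016889; exp(-qT) = 0.9982522291; exp(-rT) = 0.9963415086
Theta = -S*exp(-qT)*phi(d1)*sigma/(2*sqrt(T)) + r*K*exp(-rT)*N(-d2) - q*S*exp(-qT)*N(-d1)
N(-d1) = 0.9993073599; N(-d2) = 0.9994044299; sqrt(T) = 0.2886173938
Term 1 = -26.1600 * 0.9982522291 * 0.0024016889 * 0.1500 / (2 * 0.2886173938) = -0.0162979710
Term 2 = 0.0440 * 30.1300 * 0.9963415086 * 0.9994044299 = 1.3200831942
Term 3 = -0.0210 * 26.1600 * 0.9982522291 * 0.9993073599 = -0.5480200009
Theta = -0.0162979710 + (1.3200831942) + (-0.5480200009) = 0.755765


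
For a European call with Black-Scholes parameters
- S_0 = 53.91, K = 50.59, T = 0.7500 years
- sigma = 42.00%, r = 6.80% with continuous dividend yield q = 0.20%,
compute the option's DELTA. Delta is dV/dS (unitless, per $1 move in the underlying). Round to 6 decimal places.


d1 = 0.4927053893; d2 = 0.1289747197
phi(d1) = 0.3533423601; exp(-qT) = 0.9985011244; exp(-rT) = 0.9502786705
N(d1) = 0.6888896154
Delta = exp(-qT) * N(d1) = 0.9985011244 * 0.6888896154 = 0.687857

Answer: Delta = 0.687857


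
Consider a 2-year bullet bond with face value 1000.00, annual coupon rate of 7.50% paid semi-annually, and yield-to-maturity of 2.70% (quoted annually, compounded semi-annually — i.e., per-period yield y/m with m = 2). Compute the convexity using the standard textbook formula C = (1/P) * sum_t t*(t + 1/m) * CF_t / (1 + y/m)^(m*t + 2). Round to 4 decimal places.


Coupon per period c = face * coupon_rate / m = 37.500000
Periods per year m = 2; per-period yield y/m = 0.013500
Number of cashflows N = 4
Cashflows (t years, CF_t, discount factor 1/(1+y/m)^(m*t), PV):
  t = 0.5000: CF_t = 37.500000, DF = 0.986680, PV = 37.000493
  t = 1.0000: CF_t = 37.500000, DF = 0.973537, PV = 36.507640
  t = 1.5000: CF_t = 37.500000, DF = 0.960569, PV = 36.021352
  t = 2.0000: CF_t = 1037.500000, DF = 0.947774, PV = 983.315972
Price P = sum_t PV_t = 1092.845457
Convexity numerator sum_t t*(t + 1/m) * CF_t / (1+y/m)^(m*t + 2):
  t = 0.5000: term = 18.010676
  t = 1.0000: term = 53.312312
  t = 1.5000: term = 105.204365
  t = 2.0000: term = 4786.472759
Convexity = (1/P) * sum = 4963.000111 / 1092.845457 = 4.541356

Answer: Convexity = 4.5414


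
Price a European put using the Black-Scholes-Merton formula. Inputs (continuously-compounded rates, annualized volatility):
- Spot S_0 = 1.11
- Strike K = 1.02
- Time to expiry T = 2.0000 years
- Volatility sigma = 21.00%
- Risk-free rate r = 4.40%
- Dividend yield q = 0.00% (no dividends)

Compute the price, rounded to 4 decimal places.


d1 = (ln(S/K) + (r - q + 0.5*sigma^2) * T) / (sigma * sqrt(T)) = 0.72952337
d2 = d1 - sigma * sqrt(T) = 0.43253852
exp(-rT) = 0.91576088; exp(-qT) = 1.00000000
P = K * exp(-rT) * N(-d2) - S_0 * exp(-qT) * N(-d1)
N(-d1) = 0.23284079; N(-d2) = 0.33267503
P = 1.0200 * 0.91576088 * 0.33267503 - 1.1100 * 1.00000000 * 0.23284079 = 0.0523

Answer: Price = 0.0523


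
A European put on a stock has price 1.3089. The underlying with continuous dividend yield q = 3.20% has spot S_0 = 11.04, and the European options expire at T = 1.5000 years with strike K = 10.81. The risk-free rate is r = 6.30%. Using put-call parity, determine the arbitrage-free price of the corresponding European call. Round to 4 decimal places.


Put-call parity: C - P = S_0 * exp(-qT) - K * exp(-rT).
S_0 * exp(-qT) = 11.0400 * 0.95313379 = 10.52259701
K * exp(-rT) = 10.8100 * 0.90982773 = 9.83523781
C = P + S*exp(-qT) - K*exp(-rT)
C = 1.3089 + 10.52259701 - 9.83523781 = 1.9963

Answer: Call price = 1.9963


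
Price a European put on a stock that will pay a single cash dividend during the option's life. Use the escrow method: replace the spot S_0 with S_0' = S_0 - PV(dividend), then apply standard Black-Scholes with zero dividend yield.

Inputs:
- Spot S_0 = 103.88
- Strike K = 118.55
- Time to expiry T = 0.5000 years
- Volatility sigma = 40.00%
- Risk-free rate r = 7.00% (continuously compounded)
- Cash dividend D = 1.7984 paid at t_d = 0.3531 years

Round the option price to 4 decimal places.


PV(D) = D * exp(-r * t_d) = 1.7984 * 0.97558596 = 1.75449380
S_0' = S_0 - PV(D) = 103.8800 - 1.75449380 = 102.12550620
d1 = (ln(S_0'/K) + (r + sigma^2/2)*T) / (sigma*sqrt(T)) = -0.26209727
d2 = d1 - sigma*sqrt(T) = -0.54493998
exp(-rT) = 0.96560542
N(-d1) = 0.60337677; N(-d2) = 0.70710260
P = K * exp(-rT) * N(-d2) - S_0' * N(-d1) = 118.5500 * 0.96560542 * 0.70710260 - 102.12550620 * 0.60337677 = 19.3237

Answer: Price = 19.3237


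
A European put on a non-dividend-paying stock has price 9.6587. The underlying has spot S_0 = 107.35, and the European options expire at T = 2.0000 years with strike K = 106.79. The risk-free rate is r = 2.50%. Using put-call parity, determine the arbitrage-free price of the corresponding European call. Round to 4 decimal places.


Put-call parity: C - P = S_0 * exp(-qT) - K * exp(-rT).
S_0 * exp(-qT) = 107.3500 * 1.00000000 = 107.35000000
K * exp(-rT) = 106.7900 * 0.95122942 = 101.58179024
C = P + S*exp(-qT) - K*exp(-rT)
C = 9.6587 + 107.35000000 - 101.58179024 = 15.4269

Answer: Call price = 15.4269


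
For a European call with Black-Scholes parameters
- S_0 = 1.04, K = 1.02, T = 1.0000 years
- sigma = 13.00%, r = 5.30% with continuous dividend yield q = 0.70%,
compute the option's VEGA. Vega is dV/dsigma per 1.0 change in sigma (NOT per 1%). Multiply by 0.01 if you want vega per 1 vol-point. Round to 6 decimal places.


Answer: Vega = 0.350585

Derivation:
d1 = 0.5682160451; d2 = 0.4382160451
phi(d1) = 0.3394687884; exp(-qT) = 0.9930244429; exp(-rT) = 0.9483800125
Vega = S * exp(-qT) * phi(d1) * sqrt(T) = 1.0400 * 0.9930244429 * 0.3394687884 * 1.0000000000 = 0.350585


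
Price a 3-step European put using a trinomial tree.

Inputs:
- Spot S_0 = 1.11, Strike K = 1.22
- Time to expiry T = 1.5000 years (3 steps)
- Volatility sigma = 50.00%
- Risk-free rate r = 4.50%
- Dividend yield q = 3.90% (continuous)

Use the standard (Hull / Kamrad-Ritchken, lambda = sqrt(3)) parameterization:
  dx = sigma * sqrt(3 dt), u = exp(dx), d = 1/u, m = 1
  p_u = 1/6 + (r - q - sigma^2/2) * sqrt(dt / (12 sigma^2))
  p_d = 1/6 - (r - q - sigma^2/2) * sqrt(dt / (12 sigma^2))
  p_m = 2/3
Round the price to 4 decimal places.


Answer: Price = V(0,0) = 0.3034

Derivation:
dt = T/N = 0.500000; dx = sigma*sqrt(3*dt) = 0.612372
u = exp(dx) = 1.844803; d = 1/u = 0.542063
p_u = 0.118085, p_m = 0.666667, p_d = 0.215248
Discount per step: exp(-r*dt) = 0.977751
Stock lattice S(k, j) with j the centered position index:
  k=0: S(0,+0) = 1.1100
  k=1: S(1,-1) = 0.6017; S(1,+0) = 1.1100; S(1,+1) = 2.0477
  k=2: S(2,-2) = 0.3262; S(2,-1) = 0.6017; S(2,+0) = 1.1100; S(2,+1) = 2.0477; S(2,+2) = 3.7777
  k=3: S(3,-3) = 0.1768; S(3,-2) = 0.3262; S(3,-1) = 0.6017; S(3,+0) = 1.1100; S(3,+1) = 2.0477; S(3,+2) = 3.7777; S(3,+3) = 6.9690
Terminal payoffs V(N, j) = max(K - S_T, 0):
  V(3,-3) = 1.043204; V(3,-2) = 0.893846; V(3,-1) = 0.618310; V(3,+0) = 0.110000; V(3,+1) = 0.000000; V(3,+2) = 0.000000; V(3,+3) = 0.000000
Backward induction: V(k, j) = exp(-r*dt) * [p_u * V(k+1, j+1) + p_m * V(k+1, j) + p_d * V(k+1, j-1)]
  V(2,-2) = exp(-r*dt) * [p_u*0.618310 + p_m*0.893846 + p_d*1.043204] = 0.873580
  V(2,-1) = exp(-r*dt) * [p_u*0.110000 + p_m*0.618310 + p_d*0.893846] = 0.603854
  V(2,+0) = exp(-r*dt) * [p_u*0.000000 + p_m*0.110000 + p_d*0.618310] = 0.201831
  V(2,+1) = exp(-r*dt) * [p_u*0.000000 + p_m*0.000000 + p_d*0.110000] = 0.023151
  V(2,+2) = exp(-r*dt) * [p_u*0.000000 + p_m*0.000000 + p_d*0.000000] = 0.000000
  V(1,-1) = exp(-r*dt) * [p_u*0.201831 + p_m*0.603854 + p_d*0.873580] = 0.600768
  V(1,+0) = exp(-r*dt) * [p_u*0.023151 + p_m*0.201831 + p_d*0.603854] = 0.261320
  V(1,+1) = exp(-r*dt) * [p_u*0.000000 + p_m*0.023151 + p_d*0.201831] = 0.057567
  V(0,+0) = exp(-r*dt) * [p_u*0.057567 + p_m*0.261320 + p_d*0.600768] = 0.303421


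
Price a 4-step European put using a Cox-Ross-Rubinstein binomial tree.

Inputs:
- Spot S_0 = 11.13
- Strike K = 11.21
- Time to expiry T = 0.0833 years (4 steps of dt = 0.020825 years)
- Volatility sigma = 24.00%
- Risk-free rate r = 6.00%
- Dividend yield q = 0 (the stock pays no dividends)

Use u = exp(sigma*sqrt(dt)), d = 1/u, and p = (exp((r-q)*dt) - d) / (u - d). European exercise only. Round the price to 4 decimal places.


Answer: Price = V(0,0) = 0.3149

Derivation:
dt = T/N = 0.020825
u = exp(sigma*sqrt(dt)) = 1.035241; d = 1/u = 0.965959
p = (exp((r-q)*dt) - d) / (u - d) = 0.509389
Discount per step: exp(-r*dt) = 0.998751
Stock lattice S(k, i) with i counting down-moves:
  k=0: S(0,0) = 11.1300
  k=1: S(1,0) = 11.5222; S(1,1) = 10.7511
  k=2: S(2,0) = 11.9283; S(2,1) = 11.1300; S(2,2) = 10.3851
  k=3: S(3,0) = 12.3486; S(3,1) = 11.5222; S(3,2) = 10.7511; S(3,3) = 10.0316
  k=4: S(4,0) = 12.7838; S(4,1) = 11.9283; S(4,2) = 11.1300; S(4,3) = 10.3851; S(4,4) = 9.6901
Terminal payoffs V(N, i) = max(K - S_T, 0):
  V(4,0) = 0.000000; V(4,1) = 0.000000; V(4,2) = 0.080000; V(4,3) = 0.824859; V(4,4) = 1.519870
Backward induction: V(k, i) = exp(-r*dt) * [p * V(k+1, i) + (1-p) * V(k+1, i+1)].
  V(3,0) = exp(-r*dt) * [p*0.000000 + (1-p)*0.000000] = 0.000000
  V(3,1) = exp(-r*dt) * [p*0.000000 + (1-p)*0.080000] = 0.039200
  V(3,2) = exp(-r*dt) * [p*0.080000 + (1-p)*0.824859] = 0.444880
  V(3,3) = exp(-r*dt) * [p*0.824859 + (1-p)*1.519870] = 1.164384
  V(2,0) = exp(-r*dt) * [p*0.000000 + (1-p)*0.039200] = 0.019208
  V(2,1) = exp(-r*dt) * [p*0.039200 + (1-p)*0.444880] = 0.237934
  V(2,2) = exp(-r*dt) * [p*0.444880 + (1-p)*1.164384] = 0.796881
  V(1,0) = exp(-r*dt) * [p*0.019208 + (1-p)*0.237934] = 0.126359
  V(1,1) = exp(-r*dt) * [p*0.237934 + (1-p)*0.796881] = 0.511520
  V(0,0) = exp(-r*dt) * [p*0.126359 + (1-p)*0.511520] = 0.314930


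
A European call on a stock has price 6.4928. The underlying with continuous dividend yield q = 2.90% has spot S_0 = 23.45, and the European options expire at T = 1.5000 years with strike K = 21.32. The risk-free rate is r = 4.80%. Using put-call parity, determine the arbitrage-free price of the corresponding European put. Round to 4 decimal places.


Put-call parity: C - P = S_0 * exp(-qT) - K * exp(-rT).
S_0 * exp(-qT) = 23.4500 * 0.95743255 = 22.45179339
K * exp(-rT) = 21.3200 * 0.93053090 = 19.83891870
P = C - S*exp(-qT) + K*exp(-rT)
P = 6.4928 - 22.45179339 + 19.83891870 = 3.8799

Answer: Put price = 3.8799


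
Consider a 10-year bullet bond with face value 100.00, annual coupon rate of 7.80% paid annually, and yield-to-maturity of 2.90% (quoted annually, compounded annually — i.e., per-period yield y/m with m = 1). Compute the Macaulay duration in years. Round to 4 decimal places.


Coupon per period c = face * coupon_rate / m = 7.800000
Periods per year m = 1; per-period yield y/m = 0.029000
Number of cashflows N = 10
Cashflows (t years, CF_t, discount factor 1/(1+y/m)^(m*t), PV):
  t = 1.0000: CF_t = 7.800000, DF = 0.971817, PV = 7.580175
  t = 2.0000: CF_t = 7.800000, DF = 0.944429, PV = 7.366545
  t = 3.0000: CF_t = 7.800000, DF = 0.917812, PV = 7.158936
  t = 4.0000: CF_t = 7.800000, DF = 0.891946, PV = 6.957178
  t = 5.0000: CF_t = 7.800000, DF = 0.866808, PV = 6.761106
  t = 6.0000: CF_t = 7.800000, DF = 0.842379, PV = 6.570560
  t = 7.0000: CF_t = 7.800000, DF = 0.818639, PV = 6.385383
  t = 8.0000: CF_t = 7.800000, DF = 0.795567, PV = 6.205426
  t = 9.0000: CF_t = 7.800000, DF = 0.773146, PV = 6.030540
  t = 10.0000: CF_t = 107.800000, DF = 0.751357, PV = 80.996269
Price P = sum_t PV_t = 142.012118
Macaulay numerator sum_t t * PV_t:
  t * PV_t at t = 1.0000: 7.580175
  t * PV_t at t = 2.0000: 14.733090
  t * PV_t at t = 3.0000: 21.476808
  t * PV_t at t = 4.0000: 27.828711
  t * PV_t at t = 5.0000: 33.805529
  t * PV_t at t = 6.0000: 39.423357
  t * PV_t at t = 7.0000: 44.697684
  t * PV_t at t = 8.0000: 49.643408
  t * PV_t at t = 9.0000: 54.274863
  t * PV_t at t = 10.0000: 809.962688
Macaulay duration D = (sum_t t * PV_t) / P = 1103.426314 / 142.012118 = 7.769945

Answer: Macaulay duration = 7.7699 years


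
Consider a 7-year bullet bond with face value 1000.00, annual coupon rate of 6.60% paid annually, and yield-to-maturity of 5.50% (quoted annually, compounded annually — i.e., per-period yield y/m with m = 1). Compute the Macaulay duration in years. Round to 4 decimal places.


Answer: Macaulay duration = 5.8656 years

Derivation:
Coupon per period c = face * coupon_rate / m = 66.000000
Periods per year m = 1; per-period yield y/m = 0.055000
Number of cashflows N = 7
Cashflows (t years, CF_t, discount factor 1/(1+y/m)^(m*t), PV):
  t = 1.0000: CF_t = 66.000000, DF = 0.947867, PV = 62.559242
  t = 2.0000: CF_t = 66.000000, DF = 0.898452, PV = 59.297859
  t = 3.0000: CF_t = 66.000000, DF = 0.851614, PV = 56.206502
  t = 4.0000: CF_t = 66.000000, DF = 0.807217, PV = 53.276305
  t = 5.0000: CF_t = 66.000000, DF = 0.765134, PV = 50.498867
  t = 6.0000: CF_t = 66.000000, DF = 0.725246, PV = 47.866225
  t = 7.0000: CF_t = 1066.000000, DF = 0.687437, PV = 732.807638
Price P = sum_t PV_t = 1062.512638
Macaulay numerator sum_t t * PV_t:
  t * PV_t at t = 1.0000: 62.559242
  t * PV_t at t = 2.0000: 118.595719
  t * PV_t at t = 3.0000: 168.619506
  t * PV_t at t = 4.0000: 213.105220
  t * PV_t at t = 5.0000: 252.494337
  t * PV_t at t = 6.0000: 287.197350
  t * PV_t at t = 7.0000: 5129.653465
Macaulay duration D = (sum_t t * PV_t) / P = 6232.224838 / 1062.512638 = 5.865554


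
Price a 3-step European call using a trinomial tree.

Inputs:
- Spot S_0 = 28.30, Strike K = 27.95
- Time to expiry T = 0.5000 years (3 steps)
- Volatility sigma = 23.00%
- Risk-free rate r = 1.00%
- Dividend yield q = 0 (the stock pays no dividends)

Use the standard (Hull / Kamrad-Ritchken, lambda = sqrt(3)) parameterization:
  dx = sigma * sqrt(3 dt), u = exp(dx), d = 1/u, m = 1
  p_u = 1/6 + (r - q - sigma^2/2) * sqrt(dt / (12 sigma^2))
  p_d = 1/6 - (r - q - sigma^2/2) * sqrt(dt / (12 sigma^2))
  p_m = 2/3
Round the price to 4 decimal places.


Answer: Price = V(0,0) = 1.9655

Derivation:
dt = T/N = 0.166667; dx = sigma*sqrt(3*dt) = 0.162635
u = exp(dx) = 1.176607; d = 1/u = 0.849902
p_u = 0.158238, p_m = 0.666667, p_d = 0.175096
Discount per step: exp(-r*dt) = 0.998335
Stock lattice S(k, j) with j the centered position index:
  k=0: S(0,+0) = 28.3000
  k=1: S(1,-1) = 24.0522; S(1,+0) = 28.3000; S(1,+1) = 33.2980
  k=2: S(2,-2) = 20.4420; S(2,-1) = 24.0522; S(2,+0) = 28.3000; S(2,+1) = 33.2980; S(2,+2) = 39.1786
  k=3: S(3,-3) = 17.3737; S(3,-2) = 20.4420; S(3,-1) = 24.0522; S(3,+0) = 28.3000; S(3,+1) = 33.2980; S(3,+2) = 39.1786; S(3,+3) = 46.0978
Terminal payoffs V(N, j) = max(S_T - K, 0):
  V(3,-3) = 0.000000; V(3,-2) = 0.000000; V(3,-1) = 0.000000; V(3,+0) = 0.350000; V(3,+1) = 5.347968; V(3,+2) = 11.228610; V(3,+3) = 18.147812
Backward induction: V(k, j) = exp(-r*dt) * [p_u * V(k+1, j+1) + p_m * V(k+1, j) + p_d * V(k+1, j-1)]
  V(2,-2) = exp(-r*dt) * [p_u*0.000000 + p_m*0.000000 + p_d*0.000000] = 0.000000
  V(2,-1) = exp(-r*dt) * [p_u*0.350000 + p_m*0.000000 + p_d*0.000000] = 0.055291
  V(2,+0) = exp(-r*dt) * [p_u*5.347968 + p_m*0.350000 + p_d*0.000000] = 1.077786
  V(2,+1) = exp(-r*dt) * [p_u*11.228610 + p_m*5.347968 + p_d*0.350000] = 5.394387
  V(2,+2) = exp(-r*dt) * [p_u*18.147812 + p_m*11.228610 + p_d*5.347968] = 11.275007
  V(1,-1) = exp(-r*dt) * [p_u*1.077786 + p_m*0.055291 + p_d*0.000000] = 0.207062
  V(1,+0) = exp(-r*dt) * [p_u*5.394387 + p_m*1.077786 + p_d*0.055291] = 1.579167
  V(1,+1) = exp(-r*dt) * [p_u*11.275007 + p_m*5.394387 + p_d*1.077786] = 5.559831
  V(0,+0) = exp(-r*dt) * [p_u*5.559831 + p_m*1.579167 + p_d*0.207062] = 1.965530


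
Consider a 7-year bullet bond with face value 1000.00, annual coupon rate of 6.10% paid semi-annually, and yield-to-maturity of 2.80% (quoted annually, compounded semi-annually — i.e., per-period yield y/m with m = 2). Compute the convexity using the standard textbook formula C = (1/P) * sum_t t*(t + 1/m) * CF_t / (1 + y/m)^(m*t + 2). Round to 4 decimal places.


Answer: Convexity = 40.7031

Derivation:
Coupon per period c = face * coupon_rate / m = 30.500000
Periods per year m = 2; per-period yield y/m = 0.014000
Number of cashflows N = 14
Cashflows (t years, CF_t, discount factor 1/(1+y/m)^(m*t), PV):
  t = 0.5000: CF_t = 30.500000, DF = 0.986193, PV = 30.078895
  t = 1.0000: CF_t = 30.500000, DF = 0.972577, PV = 29.663605
  t = 1.5000: CF_t = 30.500000, DF = 0.959149, PV = 29.254048
  t = 2.0000: CF_t = 30.500000, DF = 0.945906, PV = 28.850146
  t = 2.5000: CF_t = 30.500000, DF = 0.932847, PV = 28.451821
  t = 3.0000: CF_t = 30.500000, DF = 0.919967, PV = 28.058995
  t = 3.5000: CF_t = 30.500000, DF = 0.907265, PV = 27.671593
  t = 4.0000: CF_t = 30.500000, DF = 0.894739, PV = 27.289539
  t = 4.5000: CF_t = 30.500000, DF = 0.882386, PV = 26.912760
  t = 5.0000: CF_t = 30.500000, DF = 0.870203, PV = 26.541184
  t = 5.5000: CF_t = 30.500000, DF = 0.858188, PV = 26.174737
  t = 6.0000: CF_t = 30.500000, DF = 0.846339, PV = 25.813351
  t = 6.5000: CF_t = 30.500000, DF = 0.834654, PV = 25.456953
  t = 7.0000: CF_t = 1030.500000, DF = 0.823130, PV = 848.235855
Price P = sum_t PV_t = 1208.453483
Convexity numerator sum_t t*(t + 1/m) * CF_t / (1+y/m)^(m*t + 2):
  t = 0.5000: term = 14.627024
  t = 1.0000: term = 43.275219
  t = 1.5000: term = 85.355462
  t = 2.0000: term = 140.294974
  t = 2.5000: term = 207.536944
  t = 3.0000: term = 286.540160
  t = 3.5000: term = 376.778645
  t = 4.0000: term = 477.741308
  t = 4.5000: term = 588.931593
  t = 5.0000: term = 709.867140
  t = 5.5000: term = 840.079456
  t = 6.0000: term = 979.113585
  t = 6.5000: term = 1126.527794
  t = 7.0000: term = 43311.180344
Convexity = (1/P) * sum = 49187.849649 / 1208.453483 = 40.703139


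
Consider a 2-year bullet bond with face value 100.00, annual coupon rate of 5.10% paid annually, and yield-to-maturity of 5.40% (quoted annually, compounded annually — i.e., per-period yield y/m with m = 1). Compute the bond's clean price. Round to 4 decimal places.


Answer: Price = 99.4453

Derivation:
Coupon per period c = face * coupon_rate / m = 5.100000
Periods per year m = 1; per-period yield y/m = 0.054000
Number of cashflows N = 2
Cashflows (t years, CF_t, discount factor 1/(1+y/m)^(m*t), PV):
  t = 1.0000: CF_t = 5.100000, DF = 0.948767, PV = 4.838710
  t = 2.0000: CF_t = 105.100000, DF = 0.900158, PV = 94.606613
Price P = sum_t PV_t = 99.445323


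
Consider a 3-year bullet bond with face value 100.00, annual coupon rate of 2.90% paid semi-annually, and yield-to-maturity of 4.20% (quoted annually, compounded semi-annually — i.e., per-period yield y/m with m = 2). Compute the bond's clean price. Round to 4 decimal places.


Coupon per period c = face * coupon_rate / m = 1.450000
Periods per year m = 2; per-period yield y/m = 0.021000
Number of cashflows N = 6
Cashflows (t years, CF_t, discount factor 1/(1+y/m)^(m*t), PV):
  t = 0.5000: CF_t = 1.450000, DF = 0.979432, PV = 1.420176
  t = 1.0000: CF_t = 1.450000, DF = 0.959287, PV = 1.390966
  t = 1.5000: CF_t = 1.450000, DF = 0.939556, PV = 1.362357
  t = 2.0000: CF_t = 1.450000, DF = 0.920231, PV = 1.334335
  t = 2.5000: CF_t = 1.450000, DF = 0.901304, PV = 1.306891
  t = 3.0000: CF_t = 101.450000, DF = 0.882766, PV = 89.556600
Price P = sum_t PV_t = 96.371325

Answer: Price = 96.3713


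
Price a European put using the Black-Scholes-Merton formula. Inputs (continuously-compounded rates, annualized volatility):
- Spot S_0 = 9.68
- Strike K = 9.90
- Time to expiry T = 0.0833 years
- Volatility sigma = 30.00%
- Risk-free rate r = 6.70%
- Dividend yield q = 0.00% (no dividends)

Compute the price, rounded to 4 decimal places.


Answer: Price = 0.4260

Derivation:
d1 = (ln(S/K) + (r - q + 0.5*sigma^2) * T) / (sigma * sqrt(T)) = -0.15179561
d2 = d1 - sigma * sqrt(T) = -0.23838083
exp(-rT) = 0.99443445; exp(-qT) = 1.00000000
P = K * exp(-rT) * N(-d2) - S_0 * exp(-qT) * N(-d1)
N(-d1) = 0.56032593; N(-d2) = 0.59420713
P = 9.9000 * 0.99443445 * 0.59420713 - 9.6800 * 1.00000000 * 0.56032593 = 0.4260


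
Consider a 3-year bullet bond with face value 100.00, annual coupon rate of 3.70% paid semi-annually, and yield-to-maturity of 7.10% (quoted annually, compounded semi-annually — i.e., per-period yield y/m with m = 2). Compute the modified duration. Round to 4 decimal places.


Coupon per period c = face * coupon_rate / m = 1.850000
Periods per year m = 2; per-period yield y/m = 0.035500
Number of cashflows N = 6
Cashflows (t years, CF_t, discount factor 1/(1+y/m)^(m*t), PV):
  t = 0.5000: CF_t = 1.850000, DF = 0.965717, PV = 1.786577
  t = 1.0000: CF_t = 1.850000, DF = 0.932609, PV = 1.725327
  t = 1.5000: CF_t = 1.850000, DF = 0.900637, PV = 1.666178
  t = 2.0000: CF_t = 1.850000, DF = 0.869760, PV = 1.609057
  t = 2.5000: CF_t = 1.850000, DF = 0.839942, PV = 1.553893
  t = 3.0000: CF_t = 101.850000, DF = 0.811147, PV = 82.615287
Price P = sum_t PV_t = 90.956319
First compute Macaulay numerator sum_t t * PV_t:
  t * PV_t at t = 0.5000: 0.893288
  t * PV_t at t = 1.0000: 1.725327
  t * PV_t at t = 1.5000: 2.499267
  t * PV_t at t = 2.0000: 3.218113
  t * PV_t at t = 2.5000: 3.884733
  t * PV_t at t = 3.0000: 247.845860
Macaulay duration D = 260.066589 / 90.956319 = 2.859247
Modified duration = D / (1 + y/m) = 2.859247 / (1 + 0.035500) = 2.761224

Answer: Modified duration = 2.7612


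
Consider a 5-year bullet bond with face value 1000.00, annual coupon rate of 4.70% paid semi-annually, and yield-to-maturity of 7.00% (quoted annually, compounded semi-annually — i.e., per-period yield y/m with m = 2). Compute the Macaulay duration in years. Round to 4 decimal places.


Coupon per period c = face * coupon_rate / m = 23.500000
Periods per year m = 2; per-period yield y/m = 0.035000
Number of cashflows N = 10
Cashflows (t years, CF_t, discount factor 1/(1+y/m)^(m*t), PV):
  t = 0.5000: CF_t = 23.500000, DF = 0.966184, PV = 22.705314
  t = 1.0000: CF_t = 23.500000, DF = 0.933511, PV = 21.937501
  t = 1.5000: CF_t = 23.500000, DF = 0.901943, PV = 21.195654
  t = 2.0000: CF_t = 23.500000, DF = 0.871442, PV = 20.478892
  t = 2.5000: CF_t = 23.500000, DF = 0.841973, PV = 19.786369
  t = 3.0000: CF_t = 23.500000, DF = 0.813501, PV = 19.117265
  t = 3.5000: CF_t = 23.500000, DF = 0.785991, PV = 18.470788
  t = 4.0000: CF_t = 23.500000, DF = 0.759412, PV = 17.846172
  t = 4.5000: CF_t = 23.500000, DF = 0.733731, PV = 17.242678
  t = 5.0000: CF_t = 1023.500000, DF = 0.708919, PV = 725.578406
Price P = sum_t PV_t = 904.359039
Macaulay numerator sum_t t * PV_t:
  t * PV_t at t = 0.5000: 11.352657
  t * PV_t at t = 1.0000: 21.937501
  t * PV_t at t = 1.5000: 31.793480
  t * PV_t at t = 2.0000: 40.957785
  t * PV_t at t = 2.5000: 49.465924
  t * PV_t at t = 3.0000: 57.351795
  t * PV_t at t = 3.5000: 64.647757
  t * PV_t at t = 4.0000: 71.384686
  t * PV_t at t = 4.5000: 77.592050
  t * PV_t at t = 5.0000: 3627.892029
Macaulay duration D = (sum_t t * PV_t) / P = 4054.375665 / 904.359039 = 4.483148

Answer: Macaulay duration = 4.4831 years


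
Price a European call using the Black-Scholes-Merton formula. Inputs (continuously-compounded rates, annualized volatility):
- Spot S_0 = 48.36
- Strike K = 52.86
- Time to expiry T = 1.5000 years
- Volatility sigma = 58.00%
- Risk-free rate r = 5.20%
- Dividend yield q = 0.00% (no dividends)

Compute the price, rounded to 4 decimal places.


Answer: Price = 13.2307

Derivation:
d1 = (ln(S/K) + (r - q + 0.5*sigma^2) * T) / (sigma * sqrt(T)) = 0.33972750
d2 = d1 - sigma * sqrt(T) = -0.37062453
exp(-rT) = 0.92496443; exp(-qT) = 1.00000000
C = S_0 * exp(-qT) * N(d1) - K * exp(-rT) * N(d2)
N(d1) = 0.63296912; N(d2) = 0.35545861
C = 48.3600 * 1.00000000 * 0.63296912 - 52.8600 * 0.92496443 * 0.35545861 = 13.2307


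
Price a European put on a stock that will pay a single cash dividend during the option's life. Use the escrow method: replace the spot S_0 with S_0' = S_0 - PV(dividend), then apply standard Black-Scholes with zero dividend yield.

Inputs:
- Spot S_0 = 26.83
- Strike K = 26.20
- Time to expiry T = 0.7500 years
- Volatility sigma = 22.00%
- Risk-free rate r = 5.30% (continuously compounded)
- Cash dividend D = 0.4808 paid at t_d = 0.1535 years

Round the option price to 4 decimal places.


Answer: Price = 1.4239

Derivation:
PV(D) = D * exp(-r * t_d) = 0.4808 * 0.99189750 = 0.47690432
S_0' = S_0 - PV(D) = 26.8300 - 0.47690432 = 26.35309568
d1 = (ln(S_0'/K) + (r + sigma^2/2)*T) / (sigma*sqrt(T)) = 0.33447654
d2 = d1 - sigma*sqrt(T) = 0.14395095
exp(-rT) = 0.96102967
N(-d1) = 0.36900999; N(-d2) = 0.44276960
P = K * exp(-rT) * N(-d2) - S_0' * N(-d1) = 26.2000 * 0.96102967 * 0.44276960 - 26.35309568 * 0.36900999 = 1.4239


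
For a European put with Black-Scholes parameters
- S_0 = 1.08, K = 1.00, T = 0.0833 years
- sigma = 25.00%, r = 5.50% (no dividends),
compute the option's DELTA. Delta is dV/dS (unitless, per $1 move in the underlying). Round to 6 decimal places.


Answer: Delta = -0.121769

Derivation:
d1 = 1.1661898132; d2 = 1.0940354647
phi(d1) = 0.2021110716; exp(-qT) = 1.0000000000; exp(-rT) = 0.9954289791
N(-d1) = 0.1217688551
Delta = -exp(-qT) * N(-d1) = -1.0000000000 * 0.1217688551 = -0.121769


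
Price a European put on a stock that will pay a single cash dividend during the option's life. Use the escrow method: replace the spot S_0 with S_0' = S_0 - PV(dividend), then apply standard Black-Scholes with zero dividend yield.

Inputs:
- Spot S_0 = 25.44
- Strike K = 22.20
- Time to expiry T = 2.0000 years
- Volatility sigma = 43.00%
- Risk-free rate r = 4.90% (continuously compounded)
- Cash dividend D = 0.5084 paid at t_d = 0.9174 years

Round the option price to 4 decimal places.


Answer: Price = 3.2934

Derivation:
PV(D) = D * exp(-r * t_d) = 0.5084 * 0.95604280 = 0.48605216
S_0' = S_0 - PV(D) = 25.4400 - 0.48605216 = 24.95394784
d1 = (ln(S_0'/K) + (r + sigma^2/2)*T) / (sigma*sqrt(T)) = 0.65751023
d2 = d1 - sigma*sqrt(T) = 0.04939840
exp(-rT) = 0.90664890
N(-d1) = 0.25542645; N(-d2) = 0.48030090
P = K * exp(-rT) * N(-d2) - S_0' * N(-d1) = 22.2000 * 0.90664890 * 0.48030090 - 24.95394784 * 0.25542645 = 3.2934


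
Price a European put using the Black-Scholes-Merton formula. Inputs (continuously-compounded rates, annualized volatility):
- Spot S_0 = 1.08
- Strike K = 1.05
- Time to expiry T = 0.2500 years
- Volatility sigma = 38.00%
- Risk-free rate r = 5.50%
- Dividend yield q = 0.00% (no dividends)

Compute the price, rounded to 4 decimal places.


Answer: Price = 0.0598

Derivation:
d1 = (ln(S/K) + (r - q + 0.5*sigma^2) * T) / (sigma * sqrt(T)) = 0.31563619
d2 = d1 - sigma * sqrt(T) = 0.12563619
exp(-rT) = 0.98634410; exp(-qT) = 1.00000000
P = K * exp(-rT) * N(-d2) - S_0 * exp(-qT) * N(-d1)
N(-d1) = 0.37613933; N(-d2) = 0.45000996
P = 1.0500 * 0.98634410 * 0.45000996 - 1.0800 * 1.00000000 * 0.37613933 = 0.0598


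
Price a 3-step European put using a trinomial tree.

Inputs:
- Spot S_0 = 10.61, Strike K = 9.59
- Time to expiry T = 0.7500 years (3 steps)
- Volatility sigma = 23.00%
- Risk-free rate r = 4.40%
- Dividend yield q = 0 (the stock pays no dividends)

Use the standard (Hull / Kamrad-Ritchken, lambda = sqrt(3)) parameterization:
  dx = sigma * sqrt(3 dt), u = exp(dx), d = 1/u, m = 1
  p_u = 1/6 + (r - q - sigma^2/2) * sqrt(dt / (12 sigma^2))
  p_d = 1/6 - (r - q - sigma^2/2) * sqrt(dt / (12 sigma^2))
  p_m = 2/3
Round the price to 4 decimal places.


dt = T/N = 0.250000; dx = sigma*sqrt(3*dt) = 0.199186
u = exp(dx) = 1.220409; d = 1/u = 0.819398
p_u = 0.177680, p_m = 0.666667, p_d = 0.155653
Discount per step: exp(-r*dt) = 0.989060
Stock lattice S(k, j) with j the centered position index:
  k=0: S(0,+0) = 10.6100
  k=1: S(1,-1) = 8.6938; S(1,+0) = 10.6100; S(1,+1) = 12.9485
  k=2: S(2,-2) = 7.1237; S(2,-1) = 8.6938; S(2,+0) = 10.6100; S(2,+1) = 12.9485; S(2,+2) = 15.8025
  k=3: S(3,-3) = 5.8371; S(3,-2) = 7.1237; S(3,-1) = 8.6938; S(3,+0) = 10.6100; S(3,+1) = 12.9485; S(3,+2) = 15.8025; S(3,+3) = 19.2855
Terminal payoffs V(N, j) = max(K - S_T, 0):
  V(3,-3) = 3.752869; V(3,-2) = 2.466314; V(3,-1) = 0.896191; V(3,+0) = 0.000000; V(3,+1) = 0.000000; V(3,+2) = 0.000000; V(3,+3) = 0.000000
Backward induction: V(k, j) = exp(-r*dt) * [p_u * V(k+1, j+1) + p_m * V(k+1, j) + p_d * V(k+1, j-1)]
  V(2,-2) = exp(-r*dt) * [p_u*0.896191 + p_m*2.466314 + p_d*3.752869] = 2.361471
  V(2,-1) = exp(-r*dt) * [p_u*0.000000 + p_m*0.896191 + p_d*2.466314] = 0.970615
  V(2,+0) = exp(-r*dt) * [p_u*0.000000 + p_m*0.000000 + p_d*0.896191] = 0.137969
  V(2,+1) = exp(-r*dt) * [p_u*0.000000 + p_m*0.000000 + p_d*0.000000] = 0.000000
  V(2,+2) = exp(-r*dt) * [p_u*0.000000 + p_m*0.000000 + p_d*0.000000] = 0.000000
  V(1,-1) = exp(-r*dt) * [p_u*0.137969 + p_m*0.970615 + p_d*2.361471] = 1.027793
  V(1,+0) = exp(-r*dt) * [p_u*0.000000 + p_m*0.137969 + p_d*0.970615] = 0.240399
  V(1,+1) = exp(-r*dt) * [p_u*0.000000 + p_m*0.000000 + p_d*0.137969] = 0.021240
  V(0,+0) = exp(-r*dt) * [p_u*0.021240 + p_m*0.240399 + p_d*1.027793] = 0.320475

Answer: Price = V(0,0) = 0.3205


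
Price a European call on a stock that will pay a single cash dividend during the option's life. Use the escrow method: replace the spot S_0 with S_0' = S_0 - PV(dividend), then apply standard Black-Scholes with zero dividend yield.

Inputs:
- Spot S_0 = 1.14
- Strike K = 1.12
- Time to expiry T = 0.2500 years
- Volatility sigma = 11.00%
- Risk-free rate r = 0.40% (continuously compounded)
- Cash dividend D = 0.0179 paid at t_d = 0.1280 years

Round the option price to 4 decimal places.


PV(D) = D * exp(-r * t_d) = 0.0179 * 0.99948813 = 0.01789084
S_0' = S_0 - PV(D) = 1.1400 - 0.01789084 = 1.12210916
d1 = (ln(S_0'/K) + (r + sigma^2/2)*T) / (sigma*sqrt(T)) = 0.07988927
d2 = d1 - sigma*sqrt(T) = 0.02488927
exp(-rT) = 0.99900050
N(d1) = 0.53183734; N(d2) = 0.50992836
C = S_0' * N(d1) - K * exp(-rT) * N(d2) = 1.12210916 * 0.53183734 - 1.1200 * 0.99900050 * 0.50992836 = 0.0262

Answer: Price = 0.0262


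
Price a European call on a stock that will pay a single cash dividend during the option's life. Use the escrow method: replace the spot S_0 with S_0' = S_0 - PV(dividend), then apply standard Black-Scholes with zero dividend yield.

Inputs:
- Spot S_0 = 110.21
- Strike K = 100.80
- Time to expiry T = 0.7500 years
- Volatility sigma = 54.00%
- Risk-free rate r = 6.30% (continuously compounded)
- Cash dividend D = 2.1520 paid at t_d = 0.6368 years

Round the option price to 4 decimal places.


PV(D) = D * exp(-r * t_d) = 2.1520 * 0.96067569 = 2.06737408
S_0' = S_0 - PV(D) = 110.2100 - 2.06737408 = 108.14262592
d1 = (ln(S_0'/K) + (r + sigma^2/2)*T) / (sigma*sqrt(T)) = 0.48521503
d2 = d1 - sigma*sqrt(T) = 0.01756131
exp(-rT) = 0.95384891
N(d1) = 0.68623809; N(d2) = 0.50700559
C = S_0' * N(d1) - K * exp(-rT) * N(d2) = 108.14262592 * 0.68623809 - 100.8000 * 0.95384891 * 0.50700559 = 25.4640

Answer: Price = 25.4640


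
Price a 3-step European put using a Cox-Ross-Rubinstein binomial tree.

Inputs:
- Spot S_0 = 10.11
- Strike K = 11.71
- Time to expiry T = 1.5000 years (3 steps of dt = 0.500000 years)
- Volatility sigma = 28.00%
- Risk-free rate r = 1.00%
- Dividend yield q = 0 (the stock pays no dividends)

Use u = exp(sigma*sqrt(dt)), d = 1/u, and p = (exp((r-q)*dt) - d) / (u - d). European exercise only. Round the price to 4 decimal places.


Answer: Price = V(0,0) = 2.2809

Derivation:
dt = T/N = 0.500000
u = exp(sigma*sqrt(dt)) = 1.218950; d = 1/u = 0.820378
p = (exp((r-q)*dt) - d) / (u - d) = 0.463240
Discount per step: exp(-r*dt) = 0.995012
Stock lattice S(k, i) with i counting down-moves:
  k=0: S(0,0) = 10.1100
  k=1: S(1,0) = 12.3236; S(1,1) = 8.2940
  k=2: S(2,0) = 15.0218; S(2,1) = 10.1100; S(2,2) = 6.8042
  k=3: S(3,0) = 18.3109; S(3,1) = 12.3236; S(3,2) = 8.2940; S(3,3) = 5.5820
Terminal payoffs V(N, i) = max(K - S_T, 0):
  V(3,0) = 0.000000; V(3,1) = 0.000000; V(3,2) = 3.415977; V(3,3) = 6.127954
Backward induction: V(k, i) = exp(-r*dt) * [p * V(k+1, i) + (1-p) * V(k+1, i+1)].
  V(2,0) = exp(-r*dt) * [p*0.000000 + (1-p)*0.000000] = 0.000000
  V(2,1) = exp(-r*dt) * [p*0.000000 + (1-p)*3.415977] = 1.824416
  V(2,2) = exp(-r*dt) * [p*3.415977 + (1-p)*6.127954] = 4.847361
  V(1,0) = exp(-r*dt) * [p*0.000000 + (1-p)*1.824416] = 0.974390
  V(1,1) = exp(-r*dt) * [p*1.824416 + (1-p)*4.847361] = 3.429820
  V(0,0) = exp(-r*dt) * [p*0.974390 + (1-p)*3.429820] = 2.280934


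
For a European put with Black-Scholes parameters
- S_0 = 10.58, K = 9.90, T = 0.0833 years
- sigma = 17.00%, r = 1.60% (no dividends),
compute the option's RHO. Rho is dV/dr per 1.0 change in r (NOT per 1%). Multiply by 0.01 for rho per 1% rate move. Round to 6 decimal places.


d1 = 1.4056295691; d2 = 1.3565646122
phi(d1) = 0.1485496882; exp(-qT) = 1.0000000000; exp(-rT) = 0.9986680878
N(-d2) = 0.0874597962
Rho = -K*T*exp(-rT)*N(-d2) = -9.9000 * 0.0833 * 0.9986680878 * 0.0874597962 = -0.072029

Answer: Rho = -0.072029


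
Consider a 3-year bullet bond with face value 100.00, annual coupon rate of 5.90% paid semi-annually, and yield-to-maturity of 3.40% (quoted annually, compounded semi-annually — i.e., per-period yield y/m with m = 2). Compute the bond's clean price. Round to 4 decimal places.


Coupon per period c = face * coupon_rate / m = 2.950000
Periods per year m = 2; per-period yield y/m = 0.017000
Number of cashflows N = 6
Cashflows (t years, CF_t, discount factor 1/(1+y/m)^(m*t), PV):
  t = 0.5000: CF_t = 2.950000, DF = 0.983284, PV = 2.900688
  t = 1.0000: CF_t = 2.950000, DF = 0.966848, PV = 2.852201
  t = 1.5000: CF_t = 2.950000, DF = 0.950686, PV = 2.804524
  t = 2.0000: CF_t = 2.950000, DF = 0.934795, PV = 2.757644
  t = 2.5000: CF_t = 2.950000, DF = 0.919169, PV = 2.711548
  t = 3.0000: CF_t = 102.950000, DF = 0.903804, PV = 93.046627
Price P = sum_t PV_t = 107.073232

Answer: Price = 107.0732


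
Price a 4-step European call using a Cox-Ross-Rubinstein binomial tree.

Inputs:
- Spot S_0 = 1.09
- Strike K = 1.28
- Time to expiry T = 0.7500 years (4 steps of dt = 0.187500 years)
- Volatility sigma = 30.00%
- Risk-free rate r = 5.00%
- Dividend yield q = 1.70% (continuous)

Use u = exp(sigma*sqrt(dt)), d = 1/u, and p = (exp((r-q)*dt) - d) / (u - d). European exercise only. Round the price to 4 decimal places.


dt = T/N = 0.187500
u = exp(sigma*sqrt(dt)) = 1.138719; d = 1/u = 0.878180
p = (exp((r-q)*dt) - d) / (u - d) = 0.491392
Discount per step: exp(-r*dt) = 0.990669
Stock lattice S(k, i) with i counting down-moves:
  k=0: S(0,0) = 1.0900
  k=1: S(1,0) = 1.2412; S(1,1) = 0.9572
  k=2: S(2,0) = 1.4134; S(2,1) = 1.0900; S(2,2) = 0.8406
  k=3: S(3,0) = 1.6094; S(3,1) = 1.2412; S(3,2) = 0.9572; S(3,3) = 0.7382
  k=4: S(4,0) = 1.8327; S(4,1) = 1.4134; S(4,2) = 1.0900; S(4,3) = 0.8406; S(4,4) = 0.6483
Terminal payoffs V(N, i) = max(S_T - K, 0):
  V(4,0) = 0.552705; V(4,1) = 0.133382; V(4,2) = 0.000000; V(4,3) = 0.000000; V(4,4) = 0.000000
Backward induction: V(k, i) = exp(-r*dt) * [p * V(k+1, i) + (1-p) * V(k+1, i+1)].
  V(3,0) = exp(-r*dt) * [p*0.552705 + (1-p)*0.133382] = 0.336267
  V(3,1) = exp(-r*dt) * [p*0.133382 + (1-p)*0.000000] = 0.064931
  V(3,2) = exp(-r*dt) * [p*0.000000 + (1-p)*0.000000] = 0.000000
  V(3,3) = exp(-r*dt) * [p*0.000000 + (1-p)*0.000000] = 0.000000
  V(2,0) = exp(-r*dt) * [p*0.336267 + (1-p)*0.064931] = 0.196413
  V(2,1) = exp(-r*dt) * [p*0.064931 + (1-p)*0.000000] = 0.031609
  V(2,2) = exp(-r*dt) * [p*0.000000 + (1-p)*0.000000] = 0.000000
  V(1,0) = exp(-r*dt) * [p*0.196413 + (1-p)*0.031609] = 0.111542
  V(1,1) = exp(-r*dt) * [p*0.031609 + (1-p)*0.000000] = 0.015387
  V(0,0) = exp(-r*dt) * [p*0.111542 + (1-p)*0.015387] = 0.062052

Answer: Price = V(0,0) = 0.0621


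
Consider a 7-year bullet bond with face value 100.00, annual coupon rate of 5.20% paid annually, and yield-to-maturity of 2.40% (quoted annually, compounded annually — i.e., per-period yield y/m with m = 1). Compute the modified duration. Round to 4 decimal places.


Coupon per period c = face * coupon_rate / m = 5.200000
Periods per year m = 1; per-period yield y/m = 0.024000
Number of cashflows N = 7
Cashflows (t years, CF_t, discount factor 1/(1+y/m)^(m*t), PV):
  t = 1.0000: CF_t = 5.200000, DF = 0.976562, PV = 5.078125
  t = 2.0000: CF_t = 5.200000, DF = 0.953674, PV = 4.959106
  t = 3.0000: CF_t = 5.200000, DF = 0.931323, PV = 4.842877
  t = 4.0000: CF_t = 5.200000, DF = 0.909495, PV = 4.729372
  t = 5.0000: CF_t = 5.200000, DF = 0.888178, PV = 4.618528
  t = 6.0000: CF_t = 5.200000, DF = 0.867362, PV = 4.510281
  t = 7.0000: CF_t = 105.200000, DF = 0.847033, PV = 89.107866
Price P = sum_t PV_t = 117.846156
First compute Macaulay numerator sum_t t * PV_t:
  t * PV_t at t = 1.0000: 5.078125
  t * PV_t at t = 2.0000: 9.918213
  t * PV_t at t = 3.0000: 14.528632
  t * PV_t at t = 4.0000: 18.917490
  t * PV_t at t = 5.0000: 23.092639
  t * PV_t at t = 6.0000: 27.061686
  t * PV_t at t = 7.0000: 623.755062
Macaulay duration D = 722.351847 / 117.846156 = 6.129617
Modified duration = D / (1 + y/m) = 6.129617 / (1 + 0.024000) = 5.985954

Answer: Modified duration = 5.9860


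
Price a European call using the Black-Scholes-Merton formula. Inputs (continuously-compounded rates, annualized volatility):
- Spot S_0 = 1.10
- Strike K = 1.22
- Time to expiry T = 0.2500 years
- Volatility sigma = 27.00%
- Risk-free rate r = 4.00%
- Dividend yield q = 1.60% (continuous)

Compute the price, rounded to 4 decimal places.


Answer: Price = 0.0213

Derivation:
d1 = (ln(S/K) + (r - q + 0.5*sigma^2) * T) / (sigma * sqrt(T)) = -0.65502355
d2 = d1 - sigma * sqrt(T) = -0.79002355
exp(-rT) = 0.99004983; exp(-qT) = 0.99600799
C = S_0 * exp(-qT) * N(d1) - K * exp(-rT) * N(d2)
N(d1) = 0.25622630; N(d2) = 0.21475701
C = 1.1000 * 0.99600799 * 0.25622630 - 1.2200 * 0.99004983 * 0.21475701 = 0.0213


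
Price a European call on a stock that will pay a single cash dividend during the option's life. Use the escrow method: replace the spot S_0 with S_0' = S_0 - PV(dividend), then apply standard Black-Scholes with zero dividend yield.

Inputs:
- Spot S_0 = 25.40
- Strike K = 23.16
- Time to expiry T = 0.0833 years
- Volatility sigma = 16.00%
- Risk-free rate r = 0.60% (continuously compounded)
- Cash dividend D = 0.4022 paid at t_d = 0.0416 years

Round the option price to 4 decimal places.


Answer: Price = 1.8716

Derivation:
PV(D) = D * exp(-r * t_d) = 0.4022 * 0.99975043 = 0.40209962
S_0' = S_0 - PV(D) = 25.4000 - 0.40209962 = 24.99790038
d1 = (ln(S_0'/K) + (r + sigma^2/2)*T) / (sigma*sqrt(T)) = 1.68759804
d2 = d1 - sigma*sqrt(T) = 1.64141926
exp(-rT) = 0.99950032
N(d1) = 0.95425579; N(d2) = 0.94964479
C = S_0' * N(d1) - K * exp(-rT) * N(d2) = 24.99790038 * 0.95425579 - 23.1600 * 0.99950032 * 0.94964479 = 1.8716


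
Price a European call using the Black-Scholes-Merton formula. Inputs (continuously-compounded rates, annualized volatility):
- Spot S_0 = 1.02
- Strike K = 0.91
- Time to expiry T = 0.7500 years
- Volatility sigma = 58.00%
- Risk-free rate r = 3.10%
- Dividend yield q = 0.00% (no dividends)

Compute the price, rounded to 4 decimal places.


Answer: Price = 0.2616

Derivation:
d1 = (ln(S/K) + (r - q + 0.5*sigma^2) * T) / (sigma * sqrt(T)) = 0.52461889
d2 = d1 - sigma * sqrt(T) = 0.02232416
exp(-rT) = 0.97701820; exp(-qT) = 1.00000000
C = S_0 * exp(-qT) * N(d1) - K * exp(-rT) * N(d2)
N(d1) = 0.70007592; N(d2) = 0.50890531
C = 1.0200 * 1.00000000 * 0.70007592 - 0.9100 * 0.97701820 * 0.50890531 = 0.2616


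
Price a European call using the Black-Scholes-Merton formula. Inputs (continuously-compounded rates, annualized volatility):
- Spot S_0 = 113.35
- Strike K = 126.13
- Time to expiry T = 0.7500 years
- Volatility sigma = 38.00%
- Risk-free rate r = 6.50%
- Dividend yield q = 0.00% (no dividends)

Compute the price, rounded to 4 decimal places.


Answer: Price = 12.1031

Derivation:
d1 = (ln(S/K) + (r - q + 0.5*sigma^2) * T) / (sigma * sqrt(T)) = -0.01195037
d2 = d1 - sigma * sqrt(T) = -0.34104003
exp(-rT) = 0.95241920; exp(-qT) = 1.00000000
C = S_0 * exp(-qT) * N(d1) - K * exp(-rT) * N(d2)
N(d1) = 0.49523260; N(d2) = 0.36653672
C = 113.3500 * 1.00000000 * 0.49523260 - 126.1300 * 0.95241920 * 0.36653672 = 12.1031


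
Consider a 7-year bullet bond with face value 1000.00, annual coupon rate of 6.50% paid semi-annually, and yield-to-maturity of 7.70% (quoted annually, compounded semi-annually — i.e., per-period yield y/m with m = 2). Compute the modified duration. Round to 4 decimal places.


Answer: Modified duration = 5.4722

Derivation:
Coupon per period c = face * coupon_rate / m = 32.500000
Periods per year m = 2; per-period yield y/m = 0.038500
Number of cashflows N = 14
Cashflows (t years, CF_t, discount factor 1/(1+y/m)^(m*t), PV):
  t = 0.5000: CF_t = 32.500000, DF = 0.962927, PV = 31.295137
  t = 1.0000: CF_t = 32.500000, DF = 0.927229, PV = 30.134942
  t = 1.5000: CF_t = 32.500000, DF = 0.892854, PV = 29.017758
  t = 2.0000: CF_t = 32.500000, DF = 0.859754, PV = 27.941992
  t = 2.5000: CF_t = 32.500000, DF = 0.827880, PV = 26.906106
  t = 3.0000: CF_t = 32.500000, DF = 0.797188, PV = 25.908624
  t = 3.5000: CF_t = 32.500000, DF = 0.767635, PV = 24.948122
  t = 4.0000: CF_t = 32.500000, DF = 0.739176, PV = 24.023227
  t = 4.5000: CF_t = 32.500000, DF = 0.711773, PV = 23.132622
  t = 5.0000: CF_t = 32.500000, DF = 0.685386, PV = 22.275033
  t = 5.5000: CF_t = 32.500000, DF = 0.659977, PV = 21.449237
  t = 6.0000: CF_t = 32.500000, DF = 0.635509, PV = 20.654056
  t = 6.5000: CF_t = 32.500000, DF = 0.611949, PV = 19.888354
  t = 7.0000: CF_t = 1032.500000, DF = 0.589263, PV = 608.413789
Price P = sum_t PV_t = 935.989000
First compute Macaulay numerator sum_t t * PV_t:
  t * PV_t at t = 0.5000: 15.647569
  t * PV_t at t = 1.0000: 30.134942
  t * PV_t at t = 1.5000: 43.526637
  t * PV_t at t = 2.0000: 55.883983
  t * PV_t at t = 2.5000: 67.265266
  t * PV_t at t = 3.0000: 77.725873
  t * PV_t at t = 3.5000: 87.318426
  t * PV_t at t = 4.0000: 96.092910
  t * PV_t at t = 4.5000: 104.096797
  t * PV_t at t = 5.0000: 111.375164
  t * PV_t at t = 5.5000: 117.970804
  t * PV_t at t = 6.0000: 123.924336
  t * PV_t at t = 6.5000: 129.274303
  t * PV_t at t = 7.0000: 4258.896522
Macaulay duration D = 5319.133533 / 935.989000 = 5.682902
Modified duration = D / (1 + y/m) = 5.682902 / (1 + 0.038500) = 5.472221
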